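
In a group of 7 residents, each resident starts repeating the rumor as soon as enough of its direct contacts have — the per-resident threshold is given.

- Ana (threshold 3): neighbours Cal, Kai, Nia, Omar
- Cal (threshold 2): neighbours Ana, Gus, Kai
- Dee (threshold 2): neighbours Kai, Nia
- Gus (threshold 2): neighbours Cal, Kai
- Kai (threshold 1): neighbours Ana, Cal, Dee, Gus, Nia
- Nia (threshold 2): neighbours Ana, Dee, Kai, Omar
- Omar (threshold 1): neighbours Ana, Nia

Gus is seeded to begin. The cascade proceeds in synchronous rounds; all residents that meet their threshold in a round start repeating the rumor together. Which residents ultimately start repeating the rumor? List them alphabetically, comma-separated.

Cal, Gus, Kai

Round 1 — Gus starts repeating the rumor (initial).
Round 2 — checking thresholds:
  Cal: 1 of 3 neighbours < 2, below threshold.
  Kai: 1 of 5 neighbours ≥ 1, starts repeating the rumor.
Round 3 — checking thresholds:
  Ana: 1 of 4 neighbours < 3, below threshold.
  Cal: 2 of 3 neighbours ≥ 2, starts repeating the rumor.
  Dee: 1 of 2 neighbours < 2, below threshold.
  Nia: 1 of 4 neighbours < 2, below threshold.
Round 4 — no new spreads; cascade stops.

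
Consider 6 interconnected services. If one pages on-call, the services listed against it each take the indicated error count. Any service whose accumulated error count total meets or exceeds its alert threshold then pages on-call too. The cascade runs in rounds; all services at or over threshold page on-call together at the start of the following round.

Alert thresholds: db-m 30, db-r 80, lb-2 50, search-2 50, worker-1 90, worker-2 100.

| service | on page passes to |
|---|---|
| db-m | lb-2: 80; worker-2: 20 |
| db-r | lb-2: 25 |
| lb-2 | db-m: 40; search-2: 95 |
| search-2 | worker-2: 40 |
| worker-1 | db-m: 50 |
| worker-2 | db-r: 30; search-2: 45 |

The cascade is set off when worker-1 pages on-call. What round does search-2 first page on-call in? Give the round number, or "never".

4

Round 1 — worker-1 pages on-call (initial).
  db-m: +50 → 50 ≥ 30
Round 2 — db-m pages on-call.
  lb-2: +80 → 80 ≥ 50
  worker-2: +20 → 20 < 100
Round 3 — lb-2 pages on-call.
  search-2: +95 → 95 ≥ 50
Round 4 — search-2 pages on-call.
  worker-2: +40 → 60 < 100
No further pages.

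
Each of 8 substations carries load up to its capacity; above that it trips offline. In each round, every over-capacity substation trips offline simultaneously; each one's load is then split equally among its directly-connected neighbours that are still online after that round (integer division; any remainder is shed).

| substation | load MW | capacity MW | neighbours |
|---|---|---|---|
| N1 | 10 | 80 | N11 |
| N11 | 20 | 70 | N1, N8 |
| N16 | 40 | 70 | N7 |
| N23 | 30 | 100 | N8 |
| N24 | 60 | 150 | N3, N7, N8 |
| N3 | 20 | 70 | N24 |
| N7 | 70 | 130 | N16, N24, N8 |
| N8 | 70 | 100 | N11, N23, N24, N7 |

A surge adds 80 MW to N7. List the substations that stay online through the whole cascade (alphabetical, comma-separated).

Round 1 — N7 at 150 > 130. N7 trips offline.
  N7 sheds 150 MW to N16, N24, N8: 50 each.
    N16: 40+50 = 90 > 70
    N24: 60+50 = 110 ≤ 150
    N8: 70+50 = 120 > 100
Round 2 — N16, N8 trip offline.
  N16 sheds 90 MW: no online neighbours, lost.
  N8 sheds 120 MW to N11, N23, N24: 40 each.
    N11: 20+40 = 60 ≤ 70
    N23: 30+40 = 70 ≤ 100
    N24: 110+40 = 150 ≤ 150
No further trips.

N1, N11, N23, N24, N3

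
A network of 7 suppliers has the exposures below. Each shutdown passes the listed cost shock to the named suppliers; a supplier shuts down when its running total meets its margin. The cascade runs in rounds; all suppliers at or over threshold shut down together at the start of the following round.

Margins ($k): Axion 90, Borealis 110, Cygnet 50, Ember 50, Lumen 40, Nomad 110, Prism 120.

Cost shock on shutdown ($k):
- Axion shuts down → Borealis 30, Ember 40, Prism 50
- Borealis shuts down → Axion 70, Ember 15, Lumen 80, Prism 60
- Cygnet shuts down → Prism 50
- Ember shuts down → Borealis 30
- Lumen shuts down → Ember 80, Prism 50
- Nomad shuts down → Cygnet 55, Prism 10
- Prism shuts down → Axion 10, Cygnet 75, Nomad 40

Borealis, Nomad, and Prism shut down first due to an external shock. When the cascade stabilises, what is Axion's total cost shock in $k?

80

Round 1 — Borealis, Nomad, Prism shut down (initial).
  Axion: +70+10 → 80 < 90
  Cygnet: +55+75 → 130 ≥ 50
  Ember: +15 → 15 < 50
  Lumen: +80 → 80 ≥ 40
Round 2 — Cygnet, Lumen shut down.
  Ember: +80 → 95 ≥ 50
Round 3 — Ember shuts down.
No further shutdowns.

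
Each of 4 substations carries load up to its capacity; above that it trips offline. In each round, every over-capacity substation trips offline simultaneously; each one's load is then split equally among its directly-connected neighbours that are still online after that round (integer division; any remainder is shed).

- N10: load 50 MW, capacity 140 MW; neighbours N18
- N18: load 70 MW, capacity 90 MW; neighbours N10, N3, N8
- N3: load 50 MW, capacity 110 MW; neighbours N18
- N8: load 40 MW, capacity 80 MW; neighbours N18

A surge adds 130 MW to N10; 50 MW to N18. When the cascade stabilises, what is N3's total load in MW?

Round 1 — N10 at 180 > 140; N18 at 120 > 90. N10, N18 trip offline.
  N10 sheds 180 MW: no online neighbours, lost.
  N18 sheds 120 MW to N3, N8: 60 each.
    N3: 50+60 = 110 ≤ 110
    N8: 40+60 = 100 > 80
Round 2 — N8 trips offline.
  N8 sheds 100 MW: no online neighbours, lost.
No further trips.

110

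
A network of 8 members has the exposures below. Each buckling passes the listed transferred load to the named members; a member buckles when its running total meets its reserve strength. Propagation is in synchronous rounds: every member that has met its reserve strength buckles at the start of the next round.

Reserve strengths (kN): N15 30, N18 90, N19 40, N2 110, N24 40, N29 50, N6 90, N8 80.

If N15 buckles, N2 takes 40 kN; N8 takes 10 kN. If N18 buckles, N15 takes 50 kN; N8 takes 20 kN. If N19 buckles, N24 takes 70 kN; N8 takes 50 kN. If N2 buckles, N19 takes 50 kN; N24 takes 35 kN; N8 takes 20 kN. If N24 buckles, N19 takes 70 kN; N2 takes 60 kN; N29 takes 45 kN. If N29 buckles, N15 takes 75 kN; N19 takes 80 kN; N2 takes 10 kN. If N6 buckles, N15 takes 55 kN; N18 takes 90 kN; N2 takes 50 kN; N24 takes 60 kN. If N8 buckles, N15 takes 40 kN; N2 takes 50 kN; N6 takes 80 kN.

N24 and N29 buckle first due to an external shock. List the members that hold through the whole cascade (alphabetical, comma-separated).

N18, N6

Round 1 — N24, N29 buckle (initial).
  N15: +75 → 75 ≥ 30
  N19: +70+80 → 150 ≥ 40
  N2: +60+10 → 70 < 110
Round 2 — N15, N19 buckle.
  N2: +40 → 110 ≥ 110
  N8: +10+50 → 60 < 80
Round 3 — N2 buckles.
  N8: +20 → 80 ≥ 80
Round 4 — N8 buckles.
  N6: +80 → 80 < 90
No further bucklings.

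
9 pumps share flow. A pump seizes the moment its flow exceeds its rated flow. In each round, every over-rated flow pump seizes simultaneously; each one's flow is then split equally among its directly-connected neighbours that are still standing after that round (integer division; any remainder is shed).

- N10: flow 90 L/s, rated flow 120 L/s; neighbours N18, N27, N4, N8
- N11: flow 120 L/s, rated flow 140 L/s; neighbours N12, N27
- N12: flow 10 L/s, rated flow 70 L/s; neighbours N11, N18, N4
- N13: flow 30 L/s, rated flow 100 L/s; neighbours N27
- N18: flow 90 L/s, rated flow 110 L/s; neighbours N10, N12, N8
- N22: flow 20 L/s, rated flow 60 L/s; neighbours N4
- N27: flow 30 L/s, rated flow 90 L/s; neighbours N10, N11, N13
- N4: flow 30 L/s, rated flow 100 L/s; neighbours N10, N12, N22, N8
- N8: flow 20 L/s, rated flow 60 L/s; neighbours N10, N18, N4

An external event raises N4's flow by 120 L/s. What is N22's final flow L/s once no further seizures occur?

57

Round 1 — N4 at 150 > 100. N4 seizes.
  N4 sheds 150 L/s to N10, N12, N22, N8: 37 each (2 lost).
    N10: 90+37 = 127 > 120
    N12: 10+37 = 47 ≤ 70
    N22: 20+37 = 57 ≤ 60
    N8: 20+37 = 57 ≤ 60
Round 2 — N10 seizes.
  N10 sheds 127 L/s to N18, N27, N8: 42 each (1 lost).
    N18: 90+42 = 132 > 110
    N27: 30+42 = 72 ≤ 90
    N8: 57+42 = 99 > 60
Round 3 — N18, N8 seize.
  N18 sheds 132 L/s to N12: 132 each.
    N12: 47+132 = 179 > 70
  N8 sheds 99 L/s: no online neighbours, lost.
Round 4 — N12 seizes.
  N12 sheds 179 L/s to N11: 179 each.
    N11: 120+179 = 299 > 140
Round 5 — N11 seizes.
  N11 sheds 299 L/s to N27: 299 each.
    N27: 72+299 = 371 > 90
Round 6 — N27 seizes.
  N27 sheds 371 L/s to N13: 371 each.
    N13: 30+371 = 401 > 100
Round 7 — N13 seizes.
  N13 sheds 401 L/s: no online neighbours, lost.
No further seizures.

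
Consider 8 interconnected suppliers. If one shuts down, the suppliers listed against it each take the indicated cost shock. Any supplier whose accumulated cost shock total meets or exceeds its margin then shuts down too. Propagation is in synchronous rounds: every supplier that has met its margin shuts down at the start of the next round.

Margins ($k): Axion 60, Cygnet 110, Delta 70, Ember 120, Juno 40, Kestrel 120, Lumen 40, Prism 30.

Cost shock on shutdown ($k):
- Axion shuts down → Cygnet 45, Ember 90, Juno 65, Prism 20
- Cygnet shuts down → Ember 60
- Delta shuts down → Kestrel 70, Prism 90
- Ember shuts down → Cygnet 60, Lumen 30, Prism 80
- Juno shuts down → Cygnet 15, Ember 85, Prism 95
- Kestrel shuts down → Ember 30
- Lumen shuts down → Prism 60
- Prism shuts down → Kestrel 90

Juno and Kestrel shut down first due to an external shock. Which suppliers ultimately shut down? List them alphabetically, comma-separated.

Round 1 — Juno, Kestrel shut down (initial).
  Cygnet: +15 → 15 < 110
  Ember: +85+30 → 115 < 120
  Prism: +95 → 95 ≥ 30
Round 2 — Prism shuts down.
No further shutdowns.

Juno, Kestrel, Prism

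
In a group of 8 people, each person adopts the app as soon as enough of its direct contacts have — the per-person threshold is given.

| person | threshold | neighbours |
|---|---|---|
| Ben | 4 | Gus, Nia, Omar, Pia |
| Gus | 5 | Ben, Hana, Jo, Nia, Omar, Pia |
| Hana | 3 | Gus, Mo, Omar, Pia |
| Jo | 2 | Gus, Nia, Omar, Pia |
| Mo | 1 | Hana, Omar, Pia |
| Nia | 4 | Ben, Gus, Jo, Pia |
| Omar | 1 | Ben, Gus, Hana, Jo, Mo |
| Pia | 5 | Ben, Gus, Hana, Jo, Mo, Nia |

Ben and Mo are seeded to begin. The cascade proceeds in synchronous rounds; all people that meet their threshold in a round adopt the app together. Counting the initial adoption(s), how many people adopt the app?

3

Round 1 — Ben, Mo adopt the app (initial).
Round 2 — checking thresholds:
  Gus: 1 of 6 neighbours < 5, holds.
  Hana: 1 of 4 neighbours < 3, holds.
  Nia: 1 of 4 neighbours < 4, holds.
  Omar: 2 of 5 neighbours ≥ 1, adopts the app.
  Pia: 2 of 6 neighbours < 5, holds.
Round 3 — no new adoptions; cascade stops.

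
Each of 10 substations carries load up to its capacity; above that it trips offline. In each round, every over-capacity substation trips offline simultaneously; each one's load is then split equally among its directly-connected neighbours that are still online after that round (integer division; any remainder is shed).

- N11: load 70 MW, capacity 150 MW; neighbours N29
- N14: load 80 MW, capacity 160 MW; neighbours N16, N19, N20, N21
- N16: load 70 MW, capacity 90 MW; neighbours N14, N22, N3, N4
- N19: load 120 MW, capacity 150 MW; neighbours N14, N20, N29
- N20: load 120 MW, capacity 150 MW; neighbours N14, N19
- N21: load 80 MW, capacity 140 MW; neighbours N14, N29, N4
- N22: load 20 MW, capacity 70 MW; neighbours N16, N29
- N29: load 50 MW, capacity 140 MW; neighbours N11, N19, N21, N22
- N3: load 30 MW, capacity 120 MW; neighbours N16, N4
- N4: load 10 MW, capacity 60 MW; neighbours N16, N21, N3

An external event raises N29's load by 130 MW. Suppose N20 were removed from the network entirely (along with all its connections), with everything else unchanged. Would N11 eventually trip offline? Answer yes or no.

With N20 removed:
Round 1 — N29 at 180 > 140. N29 trips offline.
  N29 sheds 180 MW to N11, N19, N21, N22: 45 each.
    N11: 70+45 = 115 ≤ 150
    N19: 120+45 = 165 > 150
    N21: 80+45 = 125 ≤ 140
    N22: 20+45 = 65 ≤ 70
Round 2 — N19 trips offline.
  N19 sheds 165 MW to N14: 165 each.
    N14: 80+165 = 245 > 160
Round 3 — N14 trips offline.
  N14 sheds 245 MW to N16, N21: 122 each (1 lost).
    N16: 70+122 = 192 > 90
    N21: 125+122 = 247 > 140
Round 4 — N16, N21 trip offline.
  N16 sheds 192 MW to N22, N3, N4: 64 each.
    N22: 65+64 = 129 > 70
    N3: 30+64 = 94 ≤ 120
    N4: 10+64 = 74 > 60
  N21 sheds 247 MW to N4: 247 each.
    N4: 74+247 = 321 > 60
Round 5 — N22, N4 trip offline.
  N22 sheds 129 MW: no online neighbours, lost.
  N4 sheds 321 MW to N3: 321 each.
    N3: 94+321 = 415 > 120
Round 6 — N3 trips offline.
  N3 sheds 415 MW: no online neighbours, lost.
No further trips.

no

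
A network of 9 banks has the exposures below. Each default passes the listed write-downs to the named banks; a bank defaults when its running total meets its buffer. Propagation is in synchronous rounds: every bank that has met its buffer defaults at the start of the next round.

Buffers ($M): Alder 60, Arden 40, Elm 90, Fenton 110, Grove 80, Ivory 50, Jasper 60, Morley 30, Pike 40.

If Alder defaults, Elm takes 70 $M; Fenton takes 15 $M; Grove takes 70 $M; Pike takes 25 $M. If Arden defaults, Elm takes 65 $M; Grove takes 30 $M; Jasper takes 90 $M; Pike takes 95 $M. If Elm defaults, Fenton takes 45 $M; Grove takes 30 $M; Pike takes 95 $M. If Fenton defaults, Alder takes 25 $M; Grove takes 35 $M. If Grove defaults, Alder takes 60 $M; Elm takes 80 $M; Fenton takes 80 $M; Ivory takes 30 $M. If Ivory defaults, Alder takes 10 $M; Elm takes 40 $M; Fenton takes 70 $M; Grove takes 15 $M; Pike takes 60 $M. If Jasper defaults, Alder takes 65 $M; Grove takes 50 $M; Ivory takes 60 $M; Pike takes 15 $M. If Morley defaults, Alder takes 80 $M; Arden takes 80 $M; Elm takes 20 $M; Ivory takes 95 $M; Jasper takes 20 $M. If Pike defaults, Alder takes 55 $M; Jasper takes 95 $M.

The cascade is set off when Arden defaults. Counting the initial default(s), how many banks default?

8

Round 1 — Arden defaults (initial).
  Elm: +65 → 65 < 90
  Grove: +30 → 30 < 80
  Jasper: +90 → 90 ≥ 60
  Pike: +95 → 95 ≥ 40
Round 2 — Jasper, Pike default.
  Alder: +65+55 → 120 ≥ 60
  Grove: +50 → 80 ≥ 80
  Ivory: +60 → 60 ≥ 50
Round 3 — Alder, Grove, Ivory default.
  Elm: +70+80+40 → 255 ≥ 90
  Fenton: +15+80+70 → 165 ≥ 110
Round 4 — Elm, Fenton default.
No further defaults.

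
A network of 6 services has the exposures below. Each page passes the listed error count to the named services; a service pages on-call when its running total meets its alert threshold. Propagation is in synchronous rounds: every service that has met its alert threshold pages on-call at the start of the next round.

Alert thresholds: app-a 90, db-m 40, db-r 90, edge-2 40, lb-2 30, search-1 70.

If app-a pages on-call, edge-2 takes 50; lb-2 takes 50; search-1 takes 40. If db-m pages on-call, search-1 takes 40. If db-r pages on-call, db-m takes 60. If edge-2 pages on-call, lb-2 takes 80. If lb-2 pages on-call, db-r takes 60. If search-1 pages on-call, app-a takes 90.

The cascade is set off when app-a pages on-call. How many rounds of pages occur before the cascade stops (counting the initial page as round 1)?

2

Round 1 — app-a pages on-call (initial).
  edge-2: +50 → 50 ≥ 40
  lb-2: +50 → 50 ≥ 30
  search-1: +40 → 40 < 70
Round 2 — edge-2, lb-2 page on-call.
  db-r: +60 → 60 < 90
No further pages.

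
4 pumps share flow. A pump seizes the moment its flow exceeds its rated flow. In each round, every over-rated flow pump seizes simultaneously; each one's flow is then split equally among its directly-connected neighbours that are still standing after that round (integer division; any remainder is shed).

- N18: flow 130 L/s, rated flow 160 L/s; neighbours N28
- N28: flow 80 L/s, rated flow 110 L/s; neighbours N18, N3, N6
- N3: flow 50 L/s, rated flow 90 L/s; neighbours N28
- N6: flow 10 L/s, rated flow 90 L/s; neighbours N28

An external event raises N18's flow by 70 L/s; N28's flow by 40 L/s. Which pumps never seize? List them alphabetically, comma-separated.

Round 1 — N18 at 200 > 160; N28 at 120 > 110. N18, N28 seize.
  N18 sheds 200 L/s: no online neighbours, lost.
  N28 sheds 120 L/s to N3, N6: 60 each.
    N3: 50+60 = 110 > 90
    N6: 10+60 = 70 ≤ 90
Round 2 — N3 seizes.
  N3 sheds 110 L/s: no online neighbours, lost.
No further seizures.

N6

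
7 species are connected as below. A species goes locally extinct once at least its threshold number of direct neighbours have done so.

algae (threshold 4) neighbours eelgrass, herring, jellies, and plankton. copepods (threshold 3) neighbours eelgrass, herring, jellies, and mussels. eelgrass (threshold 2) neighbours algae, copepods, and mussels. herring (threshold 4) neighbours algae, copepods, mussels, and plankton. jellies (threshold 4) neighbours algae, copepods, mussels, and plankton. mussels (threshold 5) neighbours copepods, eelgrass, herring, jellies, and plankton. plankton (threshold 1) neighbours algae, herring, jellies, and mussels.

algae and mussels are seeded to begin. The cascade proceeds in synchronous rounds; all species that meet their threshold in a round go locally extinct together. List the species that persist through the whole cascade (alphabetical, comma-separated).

Round 1 — algae, mussels go locally extinct (initial).
Round 2 — checking thresholds:
  copepods: 1 of 4 neighbours < 3, holds.
  eelgrass: 2 of 3 neighbours ≥ 2, goes locally extinct.
  herring: 2 of 4 neighbours < 4, holds.
  jellies: 2 of 4 neighbours < 4, holds.
  plankton: 2 of 4 neighbours ≥ 1, goes locally extinct.
Round 3 — no new extinctions; cascade stops.

copepods, herring, jellies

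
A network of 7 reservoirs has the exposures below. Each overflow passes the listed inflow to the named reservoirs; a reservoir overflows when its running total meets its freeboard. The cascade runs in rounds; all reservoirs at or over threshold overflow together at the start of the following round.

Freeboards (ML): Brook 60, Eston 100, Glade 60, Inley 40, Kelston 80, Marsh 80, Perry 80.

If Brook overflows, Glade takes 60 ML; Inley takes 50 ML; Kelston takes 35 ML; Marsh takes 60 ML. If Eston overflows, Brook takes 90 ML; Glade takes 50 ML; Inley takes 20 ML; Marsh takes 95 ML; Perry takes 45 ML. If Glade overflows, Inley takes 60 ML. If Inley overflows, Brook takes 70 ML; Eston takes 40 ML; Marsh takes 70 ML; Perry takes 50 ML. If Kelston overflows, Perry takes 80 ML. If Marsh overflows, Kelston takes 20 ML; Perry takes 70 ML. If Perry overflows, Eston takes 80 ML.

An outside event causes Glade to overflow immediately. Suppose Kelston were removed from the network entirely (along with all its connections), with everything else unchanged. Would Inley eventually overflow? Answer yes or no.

With Kelston removed:
Round 1 — Glade overflows (initial).
  Inley: +60 → 60 ≥ 40
Round 2 — Inley overflows.
  Brook: +70 → 70 ≥ 60
  Eston: +40 → 40 < 100
  Marsh: +70 → 70 < 80
  Perry: +50 → 50 < 80
Round 3 — Brook overflows.
  Marsh: +60 → 130 ≥ 80
Round 4 — Marsh overflows.
  Perry: +70 → 120 ≥ 80
Round 5 — Perry overflows.
  Eston: +80 → 120 ≥ 100
Round 6 — Eston overflows.
No further overflows.

yes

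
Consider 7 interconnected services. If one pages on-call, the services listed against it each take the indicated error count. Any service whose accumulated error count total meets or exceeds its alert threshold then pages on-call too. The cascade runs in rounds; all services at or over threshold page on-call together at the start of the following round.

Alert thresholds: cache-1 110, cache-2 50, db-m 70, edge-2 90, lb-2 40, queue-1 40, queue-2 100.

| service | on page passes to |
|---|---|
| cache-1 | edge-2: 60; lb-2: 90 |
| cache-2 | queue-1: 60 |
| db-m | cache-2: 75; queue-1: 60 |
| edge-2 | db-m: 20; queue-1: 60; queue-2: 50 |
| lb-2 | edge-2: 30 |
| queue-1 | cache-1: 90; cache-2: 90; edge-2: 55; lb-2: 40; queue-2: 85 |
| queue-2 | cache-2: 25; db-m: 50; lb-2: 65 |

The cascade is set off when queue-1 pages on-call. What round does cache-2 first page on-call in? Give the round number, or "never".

2

Round 1 — queue-1 pages on-call (initial).
  cache-1: +90 → 90 < 110
  cache-2: +90 → 90 ≥ 50
  edge-2: +55 → 55 < 90
  lb-2: +40 → 40 ≥ 40
  queue-2: +85 → 85 < 100
Round 2 — cache-2, lb-2 page on-call.
  edge-2: +30 → 85 < 90
No further pages.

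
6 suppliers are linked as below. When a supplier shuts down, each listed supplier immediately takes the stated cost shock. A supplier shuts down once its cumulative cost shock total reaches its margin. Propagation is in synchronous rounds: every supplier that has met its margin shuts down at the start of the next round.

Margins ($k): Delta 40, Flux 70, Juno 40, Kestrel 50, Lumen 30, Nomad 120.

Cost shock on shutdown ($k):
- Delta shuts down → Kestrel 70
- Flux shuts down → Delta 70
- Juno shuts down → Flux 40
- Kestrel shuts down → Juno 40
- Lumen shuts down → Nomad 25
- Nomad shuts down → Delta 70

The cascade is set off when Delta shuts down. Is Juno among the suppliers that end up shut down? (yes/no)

Round 1 — Delta shuts down (initial).
  Kestrel: +70 → 70 ≥ 50
Round 2 — Kestrel shuts down.
  Juno: +40 → 40 ≥ 40
Round 3 — Juno shuts down.
  Flux: +40 → 40 < 70
No further shutdowns.

yes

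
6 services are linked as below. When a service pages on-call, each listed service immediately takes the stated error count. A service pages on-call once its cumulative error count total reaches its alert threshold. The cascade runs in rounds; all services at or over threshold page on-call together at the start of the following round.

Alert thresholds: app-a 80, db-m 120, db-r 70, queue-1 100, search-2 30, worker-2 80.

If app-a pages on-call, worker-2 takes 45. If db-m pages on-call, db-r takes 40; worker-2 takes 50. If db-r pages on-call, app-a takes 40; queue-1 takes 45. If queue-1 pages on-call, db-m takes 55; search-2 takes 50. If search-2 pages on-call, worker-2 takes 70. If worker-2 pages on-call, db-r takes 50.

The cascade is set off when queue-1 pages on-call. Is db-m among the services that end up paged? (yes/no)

no

Round 1 — queue-1 pages on-call (initial).
  db-m: +55 → 55 < 120
  search-2: +50 → 50 ≥ 30
Round 2 — search-2 pages on-call.
  worker-2: +70 → 70 < 80
No further pages.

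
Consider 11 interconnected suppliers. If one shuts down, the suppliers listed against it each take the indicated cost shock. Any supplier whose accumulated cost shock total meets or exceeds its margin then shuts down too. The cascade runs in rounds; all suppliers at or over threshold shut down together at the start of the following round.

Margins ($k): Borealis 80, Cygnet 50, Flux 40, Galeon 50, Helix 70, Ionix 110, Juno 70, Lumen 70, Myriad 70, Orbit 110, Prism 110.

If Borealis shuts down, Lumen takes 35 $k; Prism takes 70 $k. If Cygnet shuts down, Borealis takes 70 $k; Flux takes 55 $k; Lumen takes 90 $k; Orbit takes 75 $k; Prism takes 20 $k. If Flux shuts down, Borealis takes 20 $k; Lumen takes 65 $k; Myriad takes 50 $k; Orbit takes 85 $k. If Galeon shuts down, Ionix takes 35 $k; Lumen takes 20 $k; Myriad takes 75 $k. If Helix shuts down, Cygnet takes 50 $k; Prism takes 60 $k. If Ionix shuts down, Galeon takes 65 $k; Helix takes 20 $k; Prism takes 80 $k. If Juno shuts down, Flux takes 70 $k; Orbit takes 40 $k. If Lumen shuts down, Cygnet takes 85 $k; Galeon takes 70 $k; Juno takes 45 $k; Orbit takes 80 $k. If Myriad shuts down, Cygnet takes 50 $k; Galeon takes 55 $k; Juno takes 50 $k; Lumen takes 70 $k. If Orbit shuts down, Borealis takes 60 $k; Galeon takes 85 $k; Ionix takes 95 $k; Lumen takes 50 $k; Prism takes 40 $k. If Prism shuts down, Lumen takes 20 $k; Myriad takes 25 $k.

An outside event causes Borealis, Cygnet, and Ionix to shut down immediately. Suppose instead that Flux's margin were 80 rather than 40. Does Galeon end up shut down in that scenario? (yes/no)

With Flux's margin at 80:
Round 1 — Borealis, Cygnet, Ionix shut down (initial).
  Flux: +55 → 55 < 80
  Galeon: +65 → 65 ≥ 50
  Helix: +20 → 20 < 70
  Lumen: +35+90 → 125 ≥ 70
  Orbit: +75 → 75 < 110
  Prism: +70+20+80 → 170 ≥ 110
Round 2 — Galeon, Lumen, Prism shut down.
  Juno: +45 → 45 < 70
  Myriad: +75+25 → 100 ≥ 70
  Orbit: +80 → 155 ≥ 110
Round 3 — Myriad, Orbit shut down.
  Juno: +50 → 95 ≥ 70
Round 4 — Juno shuts down.
  Flux: +70 → 125 ≥ 80
Round 5 — Flux shuts down.
No further shutdowns.

yes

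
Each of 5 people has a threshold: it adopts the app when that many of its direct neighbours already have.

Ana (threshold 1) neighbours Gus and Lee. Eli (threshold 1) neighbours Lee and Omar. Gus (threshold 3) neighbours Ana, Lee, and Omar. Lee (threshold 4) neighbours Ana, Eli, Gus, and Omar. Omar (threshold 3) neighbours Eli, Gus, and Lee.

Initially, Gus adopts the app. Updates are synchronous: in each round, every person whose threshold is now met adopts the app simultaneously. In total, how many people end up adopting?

2

Round 1 — Gus adopts the app (initial).
Round 2 — checking thresholds:
  Ana: 1 of 2 neighbours ≥ 1, adopts the app.
  Lee: 1 of 4 neighbours < 4, below threshold.
  Omar: 1 of 3 neighbours < 3, below threshold.
Round 3 — no new adoptions; cascade stops.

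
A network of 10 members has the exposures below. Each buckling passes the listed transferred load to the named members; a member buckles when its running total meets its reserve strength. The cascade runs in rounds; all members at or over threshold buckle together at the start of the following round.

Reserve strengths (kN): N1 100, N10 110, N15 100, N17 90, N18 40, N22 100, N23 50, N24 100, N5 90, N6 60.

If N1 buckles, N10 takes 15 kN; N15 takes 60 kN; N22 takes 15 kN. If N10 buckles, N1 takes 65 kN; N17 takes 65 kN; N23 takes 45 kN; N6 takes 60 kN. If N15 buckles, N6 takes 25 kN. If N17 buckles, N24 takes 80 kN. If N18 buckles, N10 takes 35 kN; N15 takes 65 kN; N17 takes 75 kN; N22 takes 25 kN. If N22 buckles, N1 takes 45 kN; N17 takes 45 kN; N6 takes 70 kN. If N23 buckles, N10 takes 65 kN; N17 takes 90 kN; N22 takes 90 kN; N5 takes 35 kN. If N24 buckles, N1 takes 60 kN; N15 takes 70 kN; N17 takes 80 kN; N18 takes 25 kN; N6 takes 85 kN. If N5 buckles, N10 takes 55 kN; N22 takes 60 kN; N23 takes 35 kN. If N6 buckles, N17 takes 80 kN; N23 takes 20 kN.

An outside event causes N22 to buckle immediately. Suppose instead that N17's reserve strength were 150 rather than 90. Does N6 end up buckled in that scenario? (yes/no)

With N17's reserve strength at 150:
Round 1 — N22 buckles (initial).
  N1: +45 → 45 < 100
  N17: +45 → 45 < 150
  N6: +70 → 70 ≥ 60
Round 2 — N6 buckles.
  N17: +80 → 125 < 150
  N23: +20 → 20 < 50
No further bucklings.

yes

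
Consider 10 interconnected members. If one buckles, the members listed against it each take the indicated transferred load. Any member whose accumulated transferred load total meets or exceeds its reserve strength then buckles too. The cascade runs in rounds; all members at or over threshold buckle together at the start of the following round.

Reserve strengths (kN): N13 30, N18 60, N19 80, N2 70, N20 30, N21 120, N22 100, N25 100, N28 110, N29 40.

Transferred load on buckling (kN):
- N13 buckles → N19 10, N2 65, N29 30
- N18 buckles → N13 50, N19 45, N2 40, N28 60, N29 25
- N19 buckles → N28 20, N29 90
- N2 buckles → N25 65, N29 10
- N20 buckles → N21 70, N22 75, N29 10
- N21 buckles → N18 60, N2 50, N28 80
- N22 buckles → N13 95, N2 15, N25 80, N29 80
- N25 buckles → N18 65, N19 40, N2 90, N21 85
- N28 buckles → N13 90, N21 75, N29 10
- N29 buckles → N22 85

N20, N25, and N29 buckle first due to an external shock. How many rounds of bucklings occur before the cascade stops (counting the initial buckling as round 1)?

3

Round 1 — N20, N25, N29 buckle (initial).
  N18: +65 → 65 ≥ 60
  N19: +40 → 40 < 80
  N2: +90 → 90 ≥ 70
  N21: +70+85 → 155 ≥ 120
  N22: +75+85 → 160 ≥ 100
Round 2 — N18, N2, N21, N22 buckle.
  N13: +50+95 → 145 ≥ 30
  N19: +45 → 85 ≥ 80
  N28: +60+80 → 140 ≥ 110
Round 3 — N13, N19, N28 buckle.
No further bucklings.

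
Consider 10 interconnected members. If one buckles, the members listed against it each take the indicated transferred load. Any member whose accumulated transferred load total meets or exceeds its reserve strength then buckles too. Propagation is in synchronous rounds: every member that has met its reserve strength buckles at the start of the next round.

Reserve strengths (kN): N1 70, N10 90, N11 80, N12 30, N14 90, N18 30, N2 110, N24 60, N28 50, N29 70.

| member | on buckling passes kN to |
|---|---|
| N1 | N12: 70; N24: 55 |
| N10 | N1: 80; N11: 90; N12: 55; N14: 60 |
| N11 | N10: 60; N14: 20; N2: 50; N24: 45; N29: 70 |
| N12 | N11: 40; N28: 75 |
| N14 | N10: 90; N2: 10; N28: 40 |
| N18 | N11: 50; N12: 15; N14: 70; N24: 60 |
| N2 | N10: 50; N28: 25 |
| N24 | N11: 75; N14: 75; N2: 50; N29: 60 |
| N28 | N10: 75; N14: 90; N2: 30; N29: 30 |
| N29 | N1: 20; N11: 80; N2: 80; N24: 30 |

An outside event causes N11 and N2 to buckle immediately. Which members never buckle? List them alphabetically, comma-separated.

Round 1 — N11, N2 buckle (initial).
  N10: +60+50 → 110 ≥ 90
  N14: +20 → 20 < 90
  N24: +45 → 45 < 60
  N28: +25 → 25 < 50
  N29: +70 → 70 ≥ 70
Round 2 — N10, N29 buckle.
  N1: +80+20 → 100 ≥ 70
  N12: +55 → 55 ≥ 30
  N14: +60 → 80 < 90
  N24: +30 → 75 ≥ 60
Round 3 — N1, N12, N24 buckle.
  N14: +75 → 155 ≥ 90
  N28: +75 → 100 ≥ 50
Round 4 — N14, N28 buckle.
No further bucklings.

N18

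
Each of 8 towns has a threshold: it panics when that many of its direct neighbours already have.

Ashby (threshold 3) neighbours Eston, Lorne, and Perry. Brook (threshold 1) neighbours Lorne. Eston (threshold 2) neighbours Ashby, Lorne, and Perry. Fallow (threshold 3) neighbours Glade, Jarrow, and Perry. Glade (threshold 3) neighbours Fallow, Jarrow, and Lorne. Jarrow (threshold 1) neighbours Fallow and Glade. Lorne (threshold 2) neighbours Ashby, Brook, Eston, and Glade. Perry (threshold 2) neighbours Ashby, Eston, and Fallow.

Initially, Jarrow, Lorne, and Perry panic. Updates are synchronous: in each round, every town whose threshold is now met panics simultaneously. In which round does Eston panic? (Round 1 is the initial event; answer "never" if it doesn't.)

Round 1 — Jarrow, Lorne, Perry panic (initial).
Round 2 — checking thresholds:
  Ashby: 2 of 3 neighbours < 3, below threshold.
  Brook: 1 of 1 neighbours ≥ 1, panics.
  Eston: 2 of 3 neighbours ≥ 2, panics.
  Fallow: 2 of 3 neighbours < 3, below threshold.
  Glade: 2 of 3 neighbours < 3, below threshold.
Round 3 — checking thresholds:
  Ashby: 3 of 3 neighbours ≥ 3, panics.
  Fallow: 2 of 3 neighbours < 3, below threshold.
  Glade: 2 of 3 neighbours < 3, below threshold.
Round 4 — no new panics; cascade stops.

2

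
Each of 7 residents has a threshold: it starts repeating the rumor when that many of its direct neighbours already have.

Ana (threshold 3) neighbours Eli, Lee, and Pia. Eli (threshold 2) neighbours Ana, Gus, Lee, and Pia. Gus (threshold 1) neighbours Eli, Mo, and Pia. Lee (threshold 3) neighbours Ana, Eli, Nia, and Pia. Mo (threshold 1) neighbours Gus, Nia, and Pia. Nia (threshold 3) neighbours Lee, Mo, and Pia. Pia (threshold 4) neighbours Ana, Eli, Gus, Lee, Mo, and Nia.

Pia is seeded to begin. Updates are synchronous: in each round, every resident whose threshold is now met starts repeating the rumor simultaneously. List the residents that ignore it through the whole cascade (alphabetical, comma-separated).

Ana, Lee, Nia

Round 1 — Pia starts repeating the rumor (initial).
Round 2 — checking thresholds:
  Ana: 1 of 3 neighbours < 3, below threshold.
  Eli: 1 of 4 neighbours < 2, below threshold.
  Gus: 1 of 3 neighbours ≥ 1, starts repeating the rumor.
  Lee: 1 of 4 neighbours < 3, below threshold.
  Mo: 1 of 3 neighbours ≥ 1, starts repeating the rumor.
  Nia: 1 of 3 neighbours < 3, below threshold.
Round 3 — checking thresholds:
  Ana: 1 of 3 neighbours < 3, below threshold.
  Eli: 2 of 4 neighbours ≥ 2, starts repeating the rumor.
  Lee: 1 of 4 neighbours < 3, below threshold.
  Nia: 2 of 3 neighbours < 3, below threshold.
Round 4 — no new spreads; cascade stops.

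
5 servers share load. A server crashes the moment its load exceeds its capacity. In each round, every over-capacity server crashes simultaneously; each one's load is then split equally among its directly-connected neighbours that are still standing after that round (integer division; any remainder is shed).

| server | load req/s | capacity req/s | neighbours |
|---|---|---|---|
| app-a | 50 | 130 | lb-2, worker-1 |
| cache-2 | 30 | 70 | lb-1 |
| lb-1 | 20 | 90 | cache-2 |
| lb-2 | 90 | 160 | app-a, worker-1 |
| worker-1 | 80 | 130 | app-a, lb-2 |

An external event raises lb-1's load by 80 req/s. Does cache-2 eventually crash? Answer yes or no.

Round 1 — lb-1 at 100 > 90. lb-1 crashes.
  lb-1 sheds 100 req/s to cache-2: 100 each.
    cache-2: 30+100 = 130 > 70
Round 2 — cache-2 crashes.
  cache-2 sheds 130 req/s: no online neighbours, lost.
No further crashes.

yes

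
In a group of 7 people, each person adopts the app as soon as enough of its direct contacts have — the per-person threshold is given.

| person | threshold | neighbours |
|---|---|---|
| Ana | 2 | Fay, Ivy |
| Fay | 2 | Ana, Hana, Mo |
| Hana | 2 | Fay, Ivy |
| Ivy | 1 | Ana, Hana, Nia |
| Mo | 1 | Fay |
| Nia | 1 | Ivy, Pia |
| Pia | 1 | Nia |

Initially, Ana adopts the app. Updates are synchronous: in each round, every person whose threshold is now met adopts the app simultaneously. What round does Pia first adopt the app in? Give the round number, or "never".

Round 1 — Ana adopts the app (initial).
Round 2 — checking thresholds:
  Fay: 1 of 3 neighbours < 2, not yet.
  Ivy: 1 of 3 neighbours ≥ 1, adopts the app.
Round 3 — checking thresholds:
  Fay: 1 of 3 neighbours < 2, not yet.
  Hana: 1 of 2 neighbours < 2, not yet.
  Nia: 1 of 2 neighbours ≥ 1, adopts the app.
Round 4 — checking thresholds:
  Fay: 1 of 3 neighbours < 2, not yet.
  Hana: 1 of 2 neighbours < 2, not yet.
  Pia: 1 of 1 neighbours ≥ 1, adopts the app.
Round 5 — no new adoptions; cascade stops.

4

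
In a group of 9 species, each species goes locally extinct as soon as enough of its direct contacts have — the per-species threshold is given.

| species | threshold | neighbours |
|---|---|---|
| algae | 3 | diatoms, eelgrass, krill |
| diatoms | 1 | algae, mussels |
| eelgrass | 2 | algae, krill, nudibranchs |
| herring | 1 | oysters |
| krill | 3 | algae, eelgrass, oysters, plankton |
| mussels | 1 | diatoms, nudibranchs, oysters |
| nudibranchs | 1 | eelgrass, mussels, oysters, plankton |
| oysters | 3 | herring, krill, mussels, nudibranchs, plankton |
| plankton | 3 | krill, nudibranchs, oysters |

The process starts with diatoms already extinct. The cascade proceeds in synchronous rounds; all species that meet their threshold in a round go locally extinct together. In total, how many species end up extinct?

Round 1 — diatoms goes locally extinct (initial).
Round 2 — checking thresholds:
  algae: 1 of 3 neighbours < 3, below threshold.
  mussels: 1 of 3 neighbours ≥ 1, goes locally extinct.
Round 3 — checking thresholds:
  algae: 1 of 3 neighbours < 3, below threshold.
  nudibranchs: 1 of 4 neighbours ≥ 1, goes locally extinct.
  oysters: 1 of 5 neighbours < 3, below threshold.
Round 4 — no new extinctions; cascade stops.

3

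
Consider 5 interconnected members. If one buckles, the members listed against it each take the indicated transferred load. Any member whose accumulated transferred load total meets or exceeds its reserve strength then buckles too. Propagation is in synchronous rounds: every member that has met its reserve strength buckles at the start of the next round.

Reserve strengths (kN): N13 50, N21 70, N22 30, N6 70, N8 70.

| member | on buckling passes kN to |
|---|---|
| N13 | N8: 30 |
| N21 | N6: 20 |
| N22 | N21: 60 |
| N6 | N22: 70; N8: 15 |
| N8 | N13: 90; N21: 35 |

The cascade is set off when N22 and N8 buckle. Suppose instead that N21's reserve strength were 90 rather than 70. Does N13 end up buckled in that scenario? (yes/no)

yes

With N21's reserve strength at 90:
Round 1 — N22, N8 buckle (initial).
  N13: +90 → 90 ≥ 50
  N21: +60+35 → 95 ≥ 90
Round 2 — N13, N21 buckle.
  N6: +20 → 20 < 70
No further bucklings.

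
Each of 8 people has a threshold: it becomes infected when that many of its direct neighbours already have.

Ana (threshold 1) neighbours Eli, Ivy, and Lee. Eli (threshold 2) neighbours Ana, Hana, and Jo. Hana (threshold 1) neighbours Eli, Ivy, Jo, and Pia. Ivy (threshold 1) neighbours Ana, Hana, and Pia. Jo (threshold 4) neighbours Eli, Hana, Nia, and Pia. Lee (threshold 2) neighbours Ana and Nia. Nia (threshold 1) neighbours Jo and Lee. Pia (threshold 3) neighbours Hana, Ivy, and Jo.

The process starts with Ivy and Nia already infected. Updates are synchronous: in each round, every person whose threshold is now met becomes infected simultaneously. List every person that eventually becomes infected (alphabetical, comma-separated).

Ana, Eli, Hana, Ivy, Lee, Nia

Round 1 — Ivy, Nia become infected (initial).
Round 2 — checking thresholds:
  Ana: 1 of 3 neighbours ≥ 1, becomes infected.
  Hana: 1 of 4 neighbours ≥ 1, becomes infected.
  Jo: 1 of 4 neighbours < 4, below threshold.
  Lee: 1 of 2 neighbours < 2, below threshold.
  Pia: 1 of 3 neighbours < 3, below threshold.
Round 3 — checking thresholds:
  Eli: 2 of 3 neighbours ≥ 2, becomes infected.
  Jo: 2 of 4 neighbours < 4, below threshold.
  Lee: 2 of 2 neighbours ≥ 2, becomes infected.
  Pia: 2 of 3 neighbours < 3, below threshold.
Round 4 — no new infections; cascade stops.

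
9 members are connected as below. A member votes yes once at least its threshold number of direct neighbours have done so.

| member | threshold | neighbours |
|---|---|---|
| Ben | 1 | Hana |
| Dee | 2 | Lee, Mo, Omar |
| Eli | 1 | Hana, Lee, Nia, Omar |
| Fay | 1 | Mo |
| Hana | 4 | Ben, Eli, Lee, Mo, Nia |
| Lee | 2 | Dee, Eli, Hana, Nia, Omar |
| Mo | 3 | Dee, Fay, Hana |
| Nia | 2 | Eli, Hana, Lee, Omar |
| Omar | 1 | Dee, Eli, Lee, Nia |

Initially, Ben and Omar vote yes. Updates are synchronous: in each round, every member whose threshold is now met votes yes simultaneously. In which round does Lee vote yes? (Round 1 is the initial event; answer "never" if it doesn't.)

3

Round 1 — Ben, Omar vote yes (initial).
Round 2 — checking thresholds:
  Dee: 1 of 3 neighbours < 2, not yet.
  Eli: 1 of 4 neighbours ≥ 1, votes yes.
  Hana: 1 of 5 neighbours < 4, not yet.
  Lee: 1 of 5 neighbours < 2, not yet.
  Nia: 1 of 4 neighbours < 2, not yet.
Round 3 — checking thresholds:
  Dee: 1 of 3 neighbours < 2, not yet.
  Hana: 2 of 5 neighbours < 4, not yet.
  Lee: 2 of 5 neighbours ≥ 2, votes yes.
  Nia: 2 of 4 neighbours ≥ 2, votes yes.
Round 4 — checking thresholds:
  Dee: 2 of 3 neighbours ≥ 2, votes yes.
  Hana: 4 of 5 neighbours ≥ 4, votes yes.
Round 5 — no new yes votes; cascade stops.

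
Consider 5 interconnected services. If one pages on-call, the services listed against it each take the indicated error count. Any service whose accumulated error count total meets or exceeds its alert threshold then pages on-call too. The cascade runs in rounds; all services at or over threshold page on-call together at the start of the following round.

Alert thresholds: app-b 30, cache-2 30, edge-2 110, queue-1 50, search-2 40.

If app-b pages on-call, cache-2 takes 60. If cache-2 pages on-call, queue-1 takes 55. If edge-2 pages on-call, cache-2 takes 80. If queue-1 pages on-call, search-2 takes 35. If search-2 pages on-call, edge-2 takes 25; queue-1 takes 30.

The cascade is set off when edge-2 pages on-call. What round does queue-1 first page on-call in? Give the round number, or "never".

Round 1 — edge-2 pages on-call (initial).
  cache-2: +80 → 80 ≥ 30
Round 2 — cache-2 pages on-call.
  queue-1: +55 → 55 ≥ 50
Round 3 — queue-1 pages on-call.
  search-2: +35 → 35 < 40
No further pages.

3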